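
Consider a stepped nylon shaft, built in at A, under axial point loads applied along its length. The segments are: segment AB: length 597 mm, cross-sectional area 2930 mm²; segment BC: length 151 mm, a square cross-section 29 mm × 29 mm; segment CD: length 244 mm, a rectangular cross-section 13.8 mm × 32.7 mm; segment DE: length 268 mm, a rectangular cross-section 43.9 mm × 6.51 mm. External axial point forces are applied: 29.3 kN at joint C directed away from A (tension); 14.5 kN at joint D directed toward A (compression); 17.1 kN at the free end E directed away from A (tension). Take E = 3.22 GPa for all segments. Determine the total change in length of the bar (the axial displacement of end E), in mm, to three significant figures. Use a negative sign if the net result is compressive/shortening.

Internal axial forces (sectioning from the free end, tension +): N_DE = 17.1 kN, N_CD = 2.6 kN, N_BC = 31.9 kN, N_AB = 31.9 kN.
A_BC = 841 mm².
A_CD = 451.3 mm².
A_DE = 285.8 mm².
δ_AB = 31900·597/(2930·3220) = 2.019 mm
δ_BC = 31900·151/(841·3220) = 1.779 mm
δ_CD = 2600·244/(451.3·3220) = 0.4366 mm
δ_DE = 17100·268/(285.8·3220) = 4.98 mm
δ = Σδ_i = 9.214 mm.

9.21 mm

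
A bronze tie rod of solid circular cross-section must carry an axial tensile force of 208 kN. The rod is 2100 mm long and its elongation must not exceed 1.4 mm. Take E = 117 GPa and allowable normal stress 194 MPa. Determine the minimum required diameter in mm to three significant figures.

Required area A ≥ P/σ_allow = 208000/194 = 1072 mm².
For a solid circular section, d ≥ √(4A/π) = 36.95 mm.
Elongation limit: A ≥ PL/(Eδ_allow) = 208000·2100/(117000·1.4) = 2667 mm² ⇒ d ≥ 58.27 mm.
The elongation limit governs.

58.3 mm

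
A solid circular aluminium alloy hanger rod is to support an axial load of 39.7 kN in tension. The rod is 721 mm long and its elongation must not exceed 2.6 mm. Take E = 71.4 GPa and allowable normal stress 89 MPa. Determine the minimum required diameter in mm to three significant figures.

Required area A ≥ P/σ_allow = 39700/89 = 446.1 mm².
For a solid circular section, d ≥ √(4A/π) = 23.83 mm.
Elongation limit: A ≥ PL/(Eδ_allow) = 39700·721/(71400·2.6) = 154.2 mm² ⇒ d ≥ 14.01 mm.
The stress limit governs.

23.8 mm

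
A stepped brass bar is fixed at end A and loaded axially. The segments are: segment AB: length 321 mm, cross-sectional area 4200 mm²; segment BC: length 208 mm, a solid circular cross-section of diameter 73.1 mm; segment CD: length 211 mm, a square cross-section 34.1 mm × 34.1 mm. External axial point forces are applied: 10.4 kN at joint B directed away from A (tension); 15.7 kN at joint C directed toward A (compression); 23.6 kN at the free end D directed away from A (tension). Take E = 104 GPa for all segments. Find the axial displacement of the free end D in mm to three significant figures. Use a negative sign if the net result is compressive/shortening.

Internal axial forces (sectioning from the free end, tension +): N_CD = 23.6 kN, N_BC = 7.9 kN, N_AB = 18.3 kN.
A_BC = 4197 mm².
A_CD = 1163 mm².
δ_AB = 18300·321/(4200·104000) = 0.01345 mm
δ_BC = 7900·208/(4197·104000) = 0.003765 mm
δ_CD = 23600·211/(1163·104000) = 0.04118 mm
δ = Σδ_i = 0.05839 mm.

0.0584 mm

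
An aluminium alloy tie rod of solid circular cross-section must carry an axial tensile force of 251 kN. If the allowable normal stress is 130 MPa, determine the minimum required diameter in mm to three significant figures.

49.6 mm

Required area A ≥ P/σ_allow = 251000/130 = 1931 mm².
For a solid circular section, d ≥ √(4A/π) = 49.58 mm.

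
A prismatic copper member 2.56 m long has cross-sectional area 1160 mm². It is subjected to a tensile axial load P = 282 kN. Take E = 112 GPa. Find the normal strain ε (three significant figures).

0.00217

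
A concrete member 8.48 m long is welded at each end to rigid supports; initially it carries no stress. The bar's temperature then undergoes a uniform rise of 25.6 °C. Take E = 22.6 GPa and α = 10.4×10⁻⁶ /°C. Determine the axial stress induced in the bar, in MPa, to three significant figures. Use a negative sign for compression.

Free thermal expansion αLΔT = 10.4e-6 · 8480 · 25.6 = 2.258 mm.
The walls impose strain ε = −(2.258)/8480 = -2.6624e-04; σ = Eε = 22600 · -2.6624e-04 = -6.017 MPa.

-6.02 MPa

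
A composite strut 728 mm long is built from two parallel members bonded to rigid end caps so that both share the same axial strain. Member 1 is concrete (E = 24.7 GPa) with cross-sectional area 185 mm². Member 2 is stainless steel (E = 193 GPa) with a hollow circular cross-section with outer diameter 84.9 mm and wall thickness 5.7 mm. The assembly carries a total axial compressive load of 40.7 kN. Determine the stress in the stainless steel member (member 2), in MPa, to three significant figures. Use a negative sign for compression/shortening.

A_2 = 1418 mm².
Equal strain + equilibrium ⇒ each member carries load in proportion to AE: A₁E₁ = 4570000 N, A₂E₂ = 273700000 N, ΣAE = 278300000 N.
σ₂ = P·E₂/ΣAE = -40700·193000/278300000 = -28.23 MPa.

-28.2 MPa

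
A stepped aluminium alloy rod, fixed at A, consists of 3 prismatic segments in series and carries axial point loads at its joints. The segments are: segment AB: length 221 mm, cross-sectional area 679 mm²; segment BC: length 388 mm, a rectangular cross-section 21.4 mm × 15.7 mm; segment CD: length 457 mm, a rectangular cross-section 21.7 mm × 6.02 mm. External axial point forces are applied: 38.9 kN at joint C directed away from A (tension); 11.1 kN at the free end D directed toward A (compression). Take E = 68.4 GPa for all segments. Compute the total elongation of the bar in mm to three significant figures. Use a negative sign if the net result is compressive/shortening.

Internal axial forces (sectioning from the free end, tension +): N_CD = -11.1 kN, N_BC = 27.8 kN, N_AB = 27.8 kN.
A_BC = 336 mm².
A_CD = 130.6 mm².
δ_AB = 27800·221/(679·68400) = 0.1323 mm
δ_BC = 27800·388/(336·68400) = 0.4694 mm
δ_CD = -11100·457/(130.6·68400) = -0.5677 mm
δ = Σδ_i = 0.03394 mm.

0.0339 mm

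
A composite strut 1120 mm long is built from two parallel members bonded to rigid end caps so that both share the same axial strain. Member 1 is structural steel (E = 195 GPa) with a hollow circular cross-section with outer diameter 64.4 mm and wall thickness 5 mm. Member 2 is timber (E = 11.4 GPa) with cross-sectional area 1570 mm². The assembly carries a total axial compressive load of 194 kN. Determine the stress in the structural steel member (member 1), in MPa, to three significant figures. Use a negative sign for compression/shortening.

-189 MPa

A_1 = 933.1 mm².
Equal strain + equilibrium ⇒ each member carries load in proportion to AE: A₁E₁ = 181900000 N, A₂E₂ = 17900000 N, ΣAE = 199800000 N.
σ₁ = P·E₁/ΣAE = -194000·195000/199800000 = -189.3 MPa.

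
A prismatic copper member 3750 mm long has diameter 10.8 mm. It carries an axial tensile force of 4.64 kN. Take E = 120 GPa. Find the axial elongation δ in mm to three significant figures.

A = 91.61 mm².
δ_mech = NL/(AE) = 4640·3750/(91.61·120000) = 1.583 mm.

1.58 mm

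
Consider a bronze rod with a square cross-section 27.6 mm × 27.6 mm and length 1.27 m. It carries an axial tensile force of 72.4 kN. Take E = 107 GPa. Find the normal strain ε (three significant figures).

8.88e-04

A = 761.8 mm².
σ = N/A = 95.04 MPa; ε = σ/E = 95.04/107000 = 8.883e-04.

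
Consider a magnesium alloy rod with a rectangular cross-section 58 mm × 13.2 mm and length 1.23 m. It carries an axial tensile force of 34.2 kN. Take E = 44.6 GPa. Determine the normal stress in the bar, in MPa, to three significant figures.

44.7 MPa

A = 765.6 mm².
σ = N/A = 34200/765.6 = 44.67 MPa.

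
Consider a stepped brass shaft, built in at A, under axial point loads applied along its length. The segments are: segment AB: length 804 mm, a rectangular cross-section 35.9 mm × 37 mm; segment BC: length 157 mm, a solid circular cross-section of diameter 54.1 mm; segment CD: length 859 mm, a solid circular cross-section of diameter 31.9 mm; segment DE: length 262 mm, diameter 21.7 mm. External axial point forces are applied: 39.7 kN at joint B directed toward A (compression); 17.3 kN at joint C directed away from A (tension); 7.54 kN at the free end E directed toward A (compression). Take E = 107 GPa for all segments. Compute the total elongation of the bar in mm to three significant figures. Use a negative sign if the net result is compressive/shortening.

Internal axial forces (sectioning from the free end, tension +): N_DE = -7.54 kN, N_CD = -7.54 kN, N_BC = 9.76 kN, N_AB = -29.94 kN.
A_AB = 1328 mm².
A_BC = 2299 mm².
A_CD = 799.2 mm².
A_DE = 369.8 mm².
δ_AB = -29940·804/(1328·107000) = -0.1694 mm
δ_BC = 9760·157/(2299·107000) = 0.00623 mm
δ_CD = -7540·859/(799.2·107000) = -0.07574 mm
δ_DE = -7540·262/(369.8·107000) = -0.04992 mm
δ = Σδ_i = -0.2888 mm.

-0.289 mm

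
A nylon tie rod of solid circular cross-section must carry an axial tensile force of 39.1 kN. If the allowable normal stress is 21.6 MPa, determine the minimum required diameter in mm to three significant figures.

48.0 mm

Required area A ≥ P/σ_allow = 39100/21.6 = 1810 mm².
For a solid circular section, d ≥ √(4A/π) = 48.01 mm.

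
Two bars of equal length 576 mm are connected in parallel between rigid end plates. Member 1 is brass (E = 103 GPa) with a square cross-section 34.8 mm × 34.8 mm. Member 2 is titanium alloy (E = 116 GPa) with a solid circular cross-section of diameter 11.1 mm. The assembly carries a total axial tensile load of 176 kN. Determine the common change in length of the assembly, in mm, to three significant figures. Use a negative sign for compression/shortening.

0.746 mm

A_1 = 1211 mm².
A_2 = 96.77 mm².
Equal strain + equilibrium ⇒ each member carries load in proportion to AE: A₁E₁ = 124700000 N, A₂E₂ = 11230000 N, ΣAE = 136000000 N.
δ = PL/ΣAE = 176000·576/136000000 = 0.7456 mm.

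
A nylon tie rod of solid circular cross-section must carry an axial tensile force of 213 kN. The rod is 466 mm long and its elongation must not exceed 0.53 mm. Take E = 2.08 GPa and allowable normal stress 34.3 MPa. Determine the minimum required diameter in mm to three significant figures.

339 mm

Required area A ≥ P/σ_allow = 213000/34.3 = 6210 mm².
For a solid circular section, d ≥ √(4A/π) = 88.92 mm.
Elongation limit: A ≥ PL/(Eδ_allow) = 213000·466/(2080·0.53) = 90040 mm² ⇒ d ≥ 338.6 mm.
The elongation limit governs.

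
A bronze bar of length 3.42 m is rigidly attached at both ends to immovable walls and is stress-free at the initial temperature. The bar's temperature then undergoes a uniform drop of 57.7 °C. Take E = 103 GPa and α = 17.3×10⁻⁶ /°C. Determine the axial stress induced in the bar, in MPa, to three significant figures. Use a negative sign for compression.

103 MPa

Free thermal expansion αLΔT = 17.3e-6 · 3420 · -57.7 = -3.414 mm.
The walls impose strain ε = −(-3.414)/3420 = 9.9821e-04; σ = Eε = 103000 · 9.9821e-04 = 102.8 MPa.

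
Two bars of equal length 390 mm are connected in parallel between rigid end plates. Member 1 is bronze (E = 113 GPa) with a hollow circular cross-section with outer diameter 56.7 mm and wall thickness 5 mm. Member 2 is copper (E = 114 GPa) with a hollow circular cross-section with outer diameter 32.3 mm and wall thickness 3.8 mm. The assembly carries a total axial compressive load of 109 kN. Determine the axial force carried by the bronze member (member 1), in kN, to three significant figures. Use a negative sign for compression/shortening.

A_1 = 812.1 mm².
A_2 = 340.2 mm².
Equal strain + equilibrium ⇒ each member carries load in proportion to AE: A₁E₁ = 91770000 N, A₂E₂ = 38790000 N, ΣAE = 130600000 N.
F₁ = P·A₁E₁/ΣAE = -109000·91770000/130600000 = -76620 N.

-76.6 kN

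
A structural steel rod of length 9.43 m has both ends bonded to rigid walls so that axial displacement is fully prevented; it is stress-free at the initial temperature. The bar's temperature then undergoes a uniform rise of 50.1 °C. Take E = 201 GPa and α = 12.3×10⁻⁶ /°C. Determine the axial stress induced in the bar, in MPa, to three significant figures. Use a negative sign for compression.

-124 MPa

Free thermal expansion αLΔT = 12.3e-6 · 9430 · 50.1 = 5.811 mm.
The walls impose strain ε = −(5.811)/9430 = -6.1623e-04; σ = Eε = 201000 · -6.1623e-04 = -123.9 MPa.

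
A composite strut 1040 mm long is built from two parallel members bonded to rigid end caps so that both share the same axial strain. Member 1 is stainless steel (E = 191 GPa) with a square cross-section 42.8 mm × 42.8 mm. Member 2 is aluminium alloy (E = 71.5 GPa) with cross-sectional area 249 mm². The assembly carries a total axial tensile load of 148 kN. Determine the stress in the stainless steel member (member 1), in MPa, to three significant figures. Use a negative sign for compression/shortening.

A_1 = 1832 mm².
Equal strain + equilibrium ⇒ each member carries load in proportion to AE: A₁E₁ = 349900000 N, A₂E₂ = 17800000 N, ΣAE = 367700000 N.
σ₁ = P·E₁/ΣAE = 148000·191000/367700000 = 76.88 MPa.

76.9 MPa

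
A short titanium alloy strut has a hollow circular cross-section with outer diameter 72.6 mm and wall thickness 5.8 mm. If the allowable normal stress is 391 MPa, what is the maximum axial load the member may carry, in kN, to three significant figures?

A = 1217 mm².
P_max = σ_allow · A = 391 · 1217 = 475900 N = 475.9 kN.

476 kN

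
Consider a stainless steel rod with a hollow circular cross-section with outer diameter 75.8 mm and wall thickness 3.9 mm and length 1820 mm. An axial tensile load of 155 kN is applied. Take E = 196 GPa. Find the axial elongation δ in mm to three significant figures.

1.63 mm

A = 880.9 mm².
δ_mech = NL/(AE) = 155000·1820/(880.9·196000) = 1.634 mm.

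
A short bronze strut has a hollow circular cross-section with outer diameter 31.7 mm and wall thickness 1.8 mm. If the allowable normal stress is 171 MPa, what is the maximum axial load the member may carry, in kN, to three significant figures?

A = 169.1 mm².
P_max = σ_allow · A = 171 · 169.1 = 28910 N = 28.91 kN.

28.9 kN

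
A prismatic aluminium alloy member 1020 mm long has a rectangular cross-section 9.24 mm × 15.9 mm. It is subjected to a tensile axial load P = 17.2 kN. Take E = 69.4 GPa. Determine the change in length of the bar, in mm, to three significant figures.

A = 146.9 mm².
δ_mech = NL/(AE) = 17200·1020/(146.9·69400) = 1.721 mm.

1.72 mm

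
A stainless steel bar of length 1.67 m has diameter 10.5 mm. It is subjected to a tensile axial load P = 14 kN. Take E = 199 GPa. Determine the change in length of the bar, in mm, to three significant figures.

1.36 mm

A = 86.59 mm².
δ_mech = NL/(AE) = 14000·1670/(86.59·199000) = 1.357 mm.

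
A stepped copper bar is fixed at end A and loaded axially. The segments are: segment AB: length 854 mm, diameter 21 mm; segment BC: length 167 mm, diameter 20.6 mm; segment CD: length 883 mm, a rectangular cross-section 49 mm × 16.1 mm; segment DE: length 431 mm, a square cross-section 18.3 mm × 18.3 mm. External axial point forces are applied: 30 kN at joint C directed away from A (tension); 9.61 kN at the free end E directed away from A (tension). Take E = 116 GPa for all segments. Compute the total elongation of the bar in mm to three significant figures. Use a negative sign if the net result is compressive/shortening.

1.21 mm

Internal axial forces (sectioning from the free end, tension +): N_DE = 9.61 kN, N_CD = 9.61 kN, N_BC = 39.61 kN, N_AB = 39.61 kN.
A_AB = 346.4 mm².
A_BC = 333.3 mm².
A_CD = 788.9 mm².
A_DE = 334.9 mm².
δ_AB = 39610·854/(346.4·116000) = 0.8419 mm
δ_BC = 39610·167/(333.3·116000) = 0.1711 mm
δ_CD = 9610·883/(788.9·116000) = 0.09273 mm
δ_DE = 9610·431/(334.9·116000) = 0.1066 mm
δ = Σδ_i = 1.212 mm.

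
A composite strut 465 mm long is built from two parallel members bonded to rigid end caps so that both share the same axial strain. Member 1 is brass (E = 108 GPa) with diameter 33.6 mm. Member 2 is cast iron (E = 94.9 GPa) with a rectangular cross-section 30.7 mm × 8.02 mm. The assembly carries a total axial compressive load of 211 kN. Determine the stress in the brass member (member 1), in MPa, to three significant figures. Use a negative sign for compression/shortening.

A_1 = 886.7 mm².
A_2 = 246.2 mm².
Equal strain + equilibrium ⇒ each member carries load in proportion to AE: A₁E₁ = 95760000 N, A₂E₂ = 23370000 N, ΣAE = 119100000 N.
σ₁ = P·E₁/ΣAE = -211000·108000/119100000 = -191.3 MPa.

-191 MPa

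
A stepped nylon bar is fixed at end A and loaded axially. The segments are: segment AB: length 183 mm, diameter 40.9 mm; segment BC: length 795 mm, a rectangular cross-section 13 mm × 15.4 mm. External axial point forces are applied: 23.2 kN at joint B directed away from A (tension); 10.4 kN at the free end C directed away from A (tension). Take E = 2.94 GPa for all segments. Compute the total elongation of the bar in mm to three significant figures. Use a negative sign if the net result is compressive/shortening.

15.6 mm

Internal axial forces (sectioning from the free end, tension +): N_BC = 10.4 kN, N_AB = 33.6 kN.
A_AB = 1314 mm².
A_BC = 200.2 mm².
δ_AB = 33600·183/(1314·2940) = 1.592 mm
δ_BC = 10400·795/(200.2·2940) = 14.05 mm
δ = Σδ_i = 15.64 mm.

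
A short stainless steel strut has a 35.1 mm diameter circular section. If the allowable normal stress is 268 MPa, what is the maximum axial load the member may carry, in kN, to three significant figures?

259 kN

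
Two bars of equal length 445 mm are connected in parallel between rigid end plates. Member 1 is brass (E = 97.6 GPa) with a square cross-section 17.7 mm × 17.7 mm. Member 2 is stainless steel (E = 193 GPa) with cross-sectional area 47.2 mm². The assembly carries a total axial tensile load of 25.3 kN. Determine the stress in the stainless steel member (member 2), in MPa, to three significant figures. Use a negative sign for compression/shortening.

123 MPa

A_1 = 313.3 mm².
Equal strain + equilibrium ⇒ each member carries load in proportion to AE: A₁E₁ = 30580000 N, A₂E₂ = 9110000 N, ΣAE = 39690000 N.
σ₂ = P·E₂/ΣAE = 25300·193000/39690000 = 123 MPa.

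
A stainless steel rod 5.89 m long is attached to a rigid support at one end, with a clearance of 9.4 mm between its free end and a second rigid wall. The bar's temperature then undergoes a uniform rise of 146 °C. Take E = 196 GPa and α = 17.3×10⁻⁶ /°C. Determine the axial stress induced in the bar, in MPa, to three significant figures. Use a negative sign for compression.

Free thermal expansion αLΔT = 17.3e-6 · 5890 · 146 = 14.88 mm.
The walls engage after the gap closes; constrained expansion = 14.88 − 9.4 = 5.477 mm.
The walls impose strain ε = −(5.477)/5890 = -9.2987e-04; σ = Eε = 196000 · -9.2987e-04 = -182.3 MPa.

-182 MPa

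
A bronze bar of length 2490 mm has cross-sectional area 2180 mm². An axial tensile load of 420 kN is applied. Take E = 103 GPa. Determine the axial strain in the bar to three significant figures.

0.00187

σ = N/A = 192.7 MPa; ε = σ/E = 192.7/103000 = 1.870e-03.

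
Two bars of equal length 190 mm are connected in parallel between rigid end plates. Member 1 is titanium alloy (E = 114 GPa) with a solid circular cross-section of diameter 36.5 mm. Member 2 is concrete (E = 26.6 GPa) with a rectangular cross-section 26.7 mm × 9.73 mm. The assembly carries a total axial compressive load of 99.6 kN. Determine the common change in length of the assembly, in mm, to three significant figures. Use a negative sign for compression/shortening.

A_1 = 1046 mm².
A_2 = 259.8 mm².
Equal strain + equilibrium ⇒ each member carries load in proportion to AE: A₁E₁ = 119300000 N, A₂E₂ = 6910000 N, ΣAE = 126200000 N.
δ = PL/ΣAE = -99600·190/126200000 = -0.15 mm.

-0.150 mm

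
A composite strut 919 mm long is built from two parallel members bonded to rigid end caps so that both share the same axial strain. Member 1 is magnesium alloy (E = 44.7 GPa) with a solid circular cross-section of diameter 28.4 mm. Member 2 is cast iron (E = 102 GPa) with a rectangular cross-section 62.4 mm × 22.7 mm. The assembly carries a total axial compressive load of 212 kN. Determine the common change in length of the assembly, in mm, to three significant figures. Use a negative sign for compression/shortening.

-1.13 mm

A_1 = 633.5 mm².
A_2 = 1416 mm².
Equal strain + equilibrium ⇒ each member carries load in proportion to AE: A₁E₁ = 28320000 N, A₂E₂ = 144500000 N, ΣAE = 172800000 N.
δ = PL/ΣAE = -212000·919/172800000 = -1.127 mm.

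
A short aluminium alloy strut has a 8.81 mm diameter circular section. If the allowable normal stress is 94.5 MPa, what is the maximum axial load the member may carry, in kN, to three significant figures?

5.76 kN

A = 60.96 mm².
P_max = σ_allow · A = 94.5 · 60.96 = 5761 N = 5.761 kN.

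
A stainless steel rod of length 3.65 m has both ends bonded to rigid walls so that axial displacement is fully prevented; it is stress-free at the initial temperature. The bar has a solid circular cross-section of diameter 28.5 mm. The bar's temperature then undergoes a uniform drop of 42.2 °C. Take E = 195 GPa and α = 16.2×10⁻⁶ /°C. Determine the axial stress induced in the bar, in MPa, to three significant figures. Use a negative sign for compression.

133 MPa

Free thermal expansion αLΔT = 16.2e-6 · 3650 · -42.2 = -2.495 mm.
The walls impose strain ε = −(-2.495)/3650 = 6.8364e-04; σ = Eε = 195000 · 6.8364e-04 = 133.3 MPa.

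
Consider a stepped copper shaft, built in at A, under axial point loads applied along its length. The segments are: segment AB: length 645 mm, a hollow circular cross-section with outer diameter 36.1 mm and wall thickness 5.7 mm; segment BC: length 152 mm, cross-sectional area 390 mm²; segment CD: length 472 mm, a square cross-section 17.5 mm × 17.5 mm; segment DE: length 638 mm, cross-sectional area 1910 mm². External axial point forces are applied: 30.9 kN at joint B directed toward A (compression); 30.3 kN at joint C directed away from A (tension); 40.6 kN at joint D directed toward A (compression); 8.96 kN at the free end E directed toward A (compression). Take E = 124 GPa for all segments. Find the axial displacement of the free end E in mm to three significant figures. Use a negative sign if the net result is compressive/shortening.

Internal axial forces (sectioning from the free end, tension +): N_DE = -8.96 kN, N_CD = -49.56 kN, N_BC = -19.26 kN, N_AB = -50.16 kN.
A_AB = 544.4 mm².
A_CD = 306.2 mm².
δ_AB = -50160·645/(544.4·124000) = -0.4793 mm
δ_BC = -19260·152/(390·124000) = -0.06054 mm
δ_CD = -49560·472/(306.2·124000) = -0.616 mm
δ_DE = -8960·638/(1910·124000) = -0.02414 mm
δ = Σδ_i = -1.18 mm.

-1.18 mm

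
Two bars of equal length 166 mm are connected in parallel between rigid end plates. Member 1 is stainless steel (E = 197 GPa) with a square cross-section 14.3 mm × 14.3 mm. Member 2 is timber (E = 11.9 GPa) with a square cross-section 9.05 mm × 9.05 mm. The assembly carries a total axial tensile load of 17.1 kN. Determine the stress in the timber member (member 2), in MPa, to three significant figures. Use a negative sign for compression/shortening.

A_1 = 204.5 mm².
A_2 = 81.9 mm².
Equal strain + equilibrium ⇒ each member carries load in proportion to AE: A₁E₁ = 40280000 N, A₂E₂ = 974600 N, ΣAE = 41260000 N.
σ₂ = P·E₂/ΣAE = 17100·11900/41260000 = 4.932 MPa.

4.93 MPa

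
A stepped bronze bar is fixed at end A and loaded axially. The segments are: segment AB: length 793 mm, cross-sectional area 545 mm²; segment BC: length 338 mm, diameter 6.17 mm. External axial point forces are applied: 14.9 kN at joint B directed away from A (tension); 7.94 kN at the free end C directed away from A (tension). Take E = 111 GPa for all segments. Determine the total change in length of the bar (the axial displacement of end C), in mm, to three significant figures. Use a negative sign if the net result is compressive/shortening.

1.11 mm

Internal axial forces (sectioning from the free end, tension +): N_BC = 7.94 kN, N_AB = 22.84 kN.
A_BC = 29.9 mm².
δ_AB = 22840·793/(545·111000) = 0.2994 mm
δ_BC = 7940·338/(29.9·111000) = 0.8086 mm
δ = Σδ_i = 1.108 mm.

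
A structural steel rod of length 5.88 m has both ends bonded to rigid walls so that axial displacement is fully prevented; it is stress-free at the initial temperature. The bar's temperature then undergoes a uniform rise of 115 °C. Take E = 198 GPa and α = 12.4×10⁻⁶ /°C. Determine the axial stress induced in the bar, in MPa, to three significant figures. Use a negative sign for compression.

-282 MPa

Free thermal expansion αLΔT = 12.4e-6 · 5880 · 115 = 8.385 mm.
The walls impose strain ε = −(8.385)/5880 = -1.4260e-03; σ = Eε = 198000 · -1.4260e-03 = -282.3 MPa.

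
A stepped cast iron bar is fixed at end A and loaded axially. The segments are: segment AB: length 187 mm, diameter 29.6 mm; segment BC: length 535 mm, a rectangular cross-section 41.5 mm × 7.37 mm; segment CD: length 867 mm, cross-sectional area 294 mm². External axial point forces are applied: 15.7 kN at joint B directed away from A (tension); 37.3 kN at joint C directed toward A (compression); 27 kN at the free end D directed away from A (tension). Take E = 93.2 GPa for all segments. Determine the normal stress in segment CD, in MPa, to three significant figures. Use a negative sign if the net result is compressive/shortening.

Internal axial forces (sectioning from the free end, tension +): N_CD = 27 kN, N_BC = -10.3 kN, N_AB = 5.4 kN.
σ_CD = N_CD/A_CD = 27000/294 = 91.84 MPa.

91.8 MPa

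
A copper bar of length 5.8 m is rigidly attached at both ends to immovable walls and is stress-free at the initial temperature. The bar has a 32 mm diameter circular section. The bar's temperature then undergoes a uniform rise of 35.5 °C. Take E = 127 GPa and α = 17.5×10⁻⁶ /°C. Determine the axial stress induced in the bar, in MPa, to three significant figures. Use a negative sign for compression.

-78.9 MPa

Free thermal expansion αLΔT = 17.5e-6 · 5800 · 35.5 = 3.603 mm.
The walls impose strain ε = −(3.603)/5800 = -6.2125e-04; σ = Eε = 127000 · -6.2125e-04 = -78.9 MPa.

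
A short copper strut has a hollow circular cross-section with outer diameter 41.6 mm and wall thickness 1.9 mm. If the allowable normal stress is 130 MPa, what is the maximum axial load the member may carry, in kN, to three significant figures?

A = 237 mm².
P_max = σ_allow · A = 130 · 237 = 30810 N = 30.81 kN.

30.8 kN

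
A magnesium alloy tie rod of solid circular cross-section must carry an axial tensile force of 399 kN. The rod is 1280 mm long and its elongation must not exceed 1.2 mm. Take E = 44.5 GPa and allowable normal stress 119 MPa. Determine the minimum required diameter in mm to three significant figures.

110 mm

Required area A ≥ P/σ_allow = 399000/119 = 3353 mm².
For a solid circular section, d ≥ √(4A/π) = 65.34 mm.
Elongation limit: A ≥ PL/(Eδ_allow) = 399000·1280/(44500·1.2) = 9564 mm² ⇒ d ≥ 110.4 mm.
The elongation limit governs.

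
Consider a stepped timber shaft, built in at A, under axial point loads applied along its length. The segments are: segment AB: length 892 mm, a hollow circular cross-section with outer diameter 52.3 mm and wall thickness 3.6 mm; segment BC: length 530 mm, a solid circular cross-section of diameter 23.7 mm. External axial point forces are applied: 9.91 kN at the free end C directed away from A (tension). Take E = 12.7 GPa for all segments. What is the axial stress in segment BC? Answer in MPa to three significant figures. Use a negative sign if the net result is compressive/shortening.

22.5 MPa

Internal axial forces (sectioning from the free end, tension +): N_BC = 9.91 kN, N_AB = 9.91 kN.
A_BC = 441.2 mm².
σ_BC = N_BC/A_BC = 9910/441.2 = 22.46 MPa.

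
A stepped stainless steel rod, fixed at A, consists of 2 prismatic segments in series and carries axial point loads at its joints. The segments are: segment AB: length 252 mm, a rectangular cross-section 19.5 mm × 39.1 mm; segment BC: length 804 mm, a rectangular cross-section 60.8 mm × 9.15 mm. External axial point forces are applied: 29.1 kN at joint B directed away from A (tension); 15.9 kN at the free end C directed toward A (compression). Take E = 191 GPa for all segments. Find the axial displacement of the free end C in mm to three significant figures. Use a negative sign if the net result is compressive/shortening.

-0.0975 mm

Internal axial forces (sectioning from the free end, tension +): N_BC = -15.9 kN, N_AB = 13.2 kN.
A_AB = 762.5 mm².
A_BC = 556.3 mm².
δ_AB = 13200·252/(762.5·191000) = 0.02284 mm
δ_BC = -15900·804/(556.3·191000) = -0.1203 mm
δ = Σδ_i = -0.09747 mm.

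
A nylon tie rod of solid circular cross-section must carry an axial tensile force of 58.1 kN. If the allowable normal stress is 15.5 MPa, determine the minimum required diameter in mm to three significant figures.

69.1 mm

Required area A ≥ P/σ_allow = 58100/15.5 = 3748 mm².
For a solid circular section, d ≥ √(4A/π) = 69.08 mm.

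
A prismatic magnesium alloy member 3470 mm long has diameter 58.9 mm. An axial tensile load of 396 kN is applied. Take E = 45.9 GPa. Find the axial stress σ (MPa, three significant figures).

A = 2725 mm².
σ = N/A = 396000/2725 = 145.3 MPa.

145 MPa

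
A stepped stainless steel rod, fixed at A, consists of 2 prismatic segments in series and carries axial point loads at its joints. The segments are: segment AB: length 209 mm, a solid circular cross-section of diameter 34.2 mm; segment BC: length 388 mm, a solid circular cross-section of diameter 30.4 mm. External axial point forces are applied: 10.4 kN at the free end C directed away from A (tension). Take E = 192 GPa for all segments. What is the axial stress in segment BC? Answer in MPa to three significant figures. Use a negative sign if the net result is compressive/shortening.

Internal axial forces (sectioning from the free end, tension +): N_BC = 10.4 kN, N_AB = 10.4 kN.
A_BC = 725.8 mm².
σ_BC = N_BC/A_BC = 10400/725.8 = 14.33 MPa.

14.3 MPa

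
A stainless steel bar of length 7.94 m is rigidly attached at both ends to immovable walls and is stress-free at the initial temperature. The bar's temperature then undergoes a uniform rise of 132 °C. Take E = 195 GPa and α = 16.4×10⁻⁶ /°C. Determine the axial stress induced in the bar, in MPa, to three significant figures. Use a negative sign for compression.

-422 MPa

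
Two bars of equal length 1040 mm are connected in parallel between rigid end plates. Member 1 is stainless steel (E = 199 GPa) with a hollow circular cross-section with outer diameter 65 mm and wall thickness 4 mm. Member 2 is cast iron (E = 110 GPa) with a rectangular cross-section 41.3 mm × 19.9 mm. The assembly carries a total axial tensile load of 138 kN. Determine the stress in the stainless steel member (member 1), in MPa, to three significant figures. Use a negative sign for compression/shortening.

A_1 = 766.5 mm².
A_2 = 821.9 mm².
Equal strain + equilibrium ⇒ each member carries load in proportion to AE: A₁E₁ = 152500000 N, A₂E₂ = 90410000 N, ΣAE = 242900000 N.
σ₁ = P·E₁/ΣAE = 138000·199000/242900000 = 113 MPa.

113 MPa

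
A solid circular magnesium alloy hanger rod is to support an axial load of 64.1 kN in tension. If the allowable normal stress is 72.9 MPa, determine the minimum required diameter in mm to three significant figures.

Required area A ≥ P/σ_allow = 64100/72.9 = 879.3 mm².
For a solid circular section, d ≥ √(4A/π) = 33.46 mm.

33.5 mm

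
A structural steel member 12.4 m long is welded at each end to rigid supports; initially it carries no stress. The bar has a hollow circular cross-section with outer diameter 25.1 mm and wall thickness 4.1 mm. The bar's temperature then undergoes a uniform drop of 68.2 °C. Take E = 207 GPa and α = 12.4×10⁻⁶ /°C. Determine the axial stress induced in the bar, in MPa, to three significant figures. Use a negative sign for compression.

175 MPa

Free thermal expansion αLΔT = 12.4e-6 · 12400 · -68.2 = -10.49 mm.
The walls impose strain ε = −(-10.49)/12400 = 8.4568e-04; σ = Eε = 207000 · 8.4568e-04 = 175.1 MPa.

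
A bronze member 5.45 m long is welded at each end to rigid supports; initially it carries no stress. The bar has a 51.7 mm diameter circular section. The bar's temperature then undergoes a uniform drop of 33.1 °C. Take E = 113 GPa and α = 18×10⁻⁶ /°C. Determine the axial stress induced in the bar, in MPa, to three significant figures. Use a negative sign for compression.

67.3 MPa

Free thermal expansion αLΔT = 18e-6 · 5450 · -33.1 = -3.247 mm.
The walls impose strain ε = −(-3.247)/5450 = 5.9580e-04; σ = Eε = 113000 · 5.9580e-04 = 67.33 MPa.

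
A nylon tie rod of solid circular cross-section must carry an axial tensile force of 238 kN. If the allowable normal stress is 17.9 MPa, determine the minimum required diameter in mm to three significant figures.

Required area A ≥ P/σ_allow = 238000/17.9 = 13300 mm².
For a solid circular section, d ≥ √(4A/π) = 130.1 mm.

130 mm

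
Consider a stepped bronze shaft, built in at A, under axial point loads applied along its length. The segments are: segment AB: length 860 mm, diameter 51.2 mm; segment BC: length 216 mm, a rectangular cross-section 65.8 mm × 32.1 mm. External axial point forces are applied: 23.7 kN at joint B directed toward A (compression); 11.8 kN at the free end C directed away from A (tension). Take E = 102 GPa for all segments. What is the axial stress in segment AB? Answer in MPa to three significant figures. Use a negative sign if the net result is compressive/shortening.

-5.78 MPa

Internal axial forces (sectioning from the free end, tension +): N_BC = 11.8 kN, N_AB = -11.9 kN.
A_AB = 2059 mm².
σ_AB = N_AB/A_AB = -11900/2059 = -5.78 MPa.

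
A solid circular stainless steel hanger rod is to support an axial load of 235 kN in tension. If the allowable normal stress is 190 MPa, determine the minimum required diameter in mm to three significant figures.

39.7 mm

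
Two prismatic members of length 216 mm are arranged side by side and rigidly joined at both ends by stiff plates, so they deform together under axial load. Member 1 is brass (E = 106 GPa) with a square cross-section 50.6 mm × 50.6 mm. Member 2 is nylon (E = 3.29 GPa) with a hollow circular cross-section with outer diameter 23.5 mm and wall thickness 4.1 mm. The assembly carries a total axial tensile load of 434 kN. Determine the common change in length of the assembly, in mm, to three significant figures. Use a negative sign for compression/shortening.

0.344 mm

A_1 = 2560 mm².
A_2 = 249.9 mm².
Equal strain + equilibrium ⇒ each member carries load in proportion to AE: A₁E₁ = 271400000 N, A₂E₂ = 822100 N, ΣAE = 272200000 N.
δ = PL/ΣAE = 434000·216/272200000 = 0.3444 mm.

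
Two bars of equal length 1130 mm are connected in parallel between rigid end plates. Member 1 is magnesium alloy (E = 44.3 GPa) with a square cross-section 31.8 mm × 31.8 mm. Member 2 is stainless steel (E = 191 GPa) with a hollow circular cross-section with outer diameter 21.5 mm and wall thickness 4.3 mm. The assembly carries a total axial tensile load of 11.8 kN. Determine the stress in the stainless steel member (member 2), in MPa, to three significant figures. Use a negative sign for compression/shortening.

25.3 MPa

A_1 = 1011 mm².
A_2 = 232.4 mm².
Equal strain + equilibrium ⇒ each member carries load in proportion to AE: A₁E₁ = 44800000 N, A₂E₂ = 44380000 N, ΣAE = 89180000 N.
σ₂ = P·E₂/ΣAE = 11800·191000/89180000 = 25.27 MPa.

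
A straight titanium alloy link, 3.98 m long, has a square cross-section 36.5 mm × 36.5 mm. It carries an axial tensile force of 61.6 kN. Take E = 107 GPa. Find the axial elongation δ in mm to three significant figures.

A = 1332 mm².
δ_mech = NL/(AE) = 61600·3980/(1332·107000) = 1.72 mm.

1.72 mm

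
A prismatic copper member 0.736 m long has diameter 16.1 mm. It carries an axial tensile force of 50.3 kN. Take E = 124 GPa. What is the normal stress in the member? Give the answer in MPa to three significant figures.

247 MPa

A = 203.6 mm².
σ = N/A = 50300/203.6 = 247.1 MPa.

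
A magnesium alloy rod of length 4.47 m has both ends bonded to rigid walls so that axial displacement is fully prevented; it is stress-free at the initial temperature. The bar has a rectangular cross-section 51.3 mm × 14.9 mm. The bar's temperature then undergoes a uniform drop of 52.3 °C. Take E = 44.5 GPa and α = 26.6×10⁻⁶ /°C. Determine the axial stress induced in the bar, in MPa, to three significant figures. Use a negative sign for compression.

61.9 MPa

Free thermal expansion αLΔT = 26.6e-6 · 4470 · -52.3 = -6.219 mm.
The walls impose strain ε = −(-6.219)/4470 = 1.3912e-03; σ = Eε = 44500 · 1.3912e-03 = 61.91 MPa.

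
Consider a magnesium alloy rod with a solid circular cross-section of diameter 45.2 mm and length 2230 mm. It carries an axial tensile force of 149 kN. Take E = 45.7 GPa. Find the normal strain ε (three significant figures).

0.00203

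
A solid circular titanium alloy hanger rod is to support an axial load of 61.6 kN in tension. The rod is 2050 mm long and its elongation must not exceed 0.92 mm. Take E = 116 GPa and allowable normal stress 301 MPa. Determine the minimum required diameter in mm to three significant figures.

Required area A ≥ P/σ_allow = 61600/301 = 204.7 mm².
For a solid circular section, d ≥ √(4A/π) = 16.14 mm.
Elongation limit: A ≥ PL/(Eδ_allow) = 61600·2050/(116000·0.92) = 1183 mm² ⇒ d ≥ 38.81 mm.
The elongation limit governs.

38.8 mm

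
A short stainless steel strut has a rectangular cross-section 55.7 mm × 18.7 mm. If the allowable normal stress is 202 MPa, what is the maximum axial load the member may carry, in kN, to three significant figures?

A = 1042 mm².
P_max = σ_allow · A = 202 · 1042 = 210400 N = 210.4 kN.

210 kN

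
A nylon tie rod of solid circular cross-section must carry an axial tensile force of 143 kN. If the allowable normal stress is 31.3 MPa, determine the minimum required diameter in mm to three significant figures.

76.3 mm

Required area A ≥ P/σ_allow = 143000/31.3 = 4569 mm².
For a solid circular section, d ≥ √(4A/π) = 76.27 mm.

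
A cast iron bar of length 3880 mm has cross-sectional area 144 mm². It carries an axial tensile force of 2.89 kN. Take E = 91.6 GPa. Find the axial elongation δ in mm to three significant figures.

0.850 mm

δ_mech = NL/(AE) = 2890·3880/(144·91600) = 0.8501 mm.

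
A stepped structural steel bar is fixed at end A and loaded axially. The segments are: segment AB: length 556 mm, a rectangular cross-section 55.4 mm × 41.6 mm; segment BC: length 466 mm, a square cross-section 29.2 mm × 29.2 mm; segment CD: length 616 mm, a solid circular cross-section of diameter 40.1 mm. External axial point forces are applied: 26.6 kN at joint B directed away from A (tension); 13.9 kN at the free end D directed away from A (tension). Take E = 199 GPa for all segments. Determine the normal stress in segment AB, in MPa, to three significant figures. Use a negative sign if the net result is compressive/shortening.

Internal axial forces (sectioning from the free end, tension +): N_CD = 13.9 kN, N_BC = 13.9 kN, N_AB = 40.5 kN.
A_AB = 2305 mm².
σ_AB = N_AB/A_AB = 40500/2305 = 17.57 MPa.

17.6 MPa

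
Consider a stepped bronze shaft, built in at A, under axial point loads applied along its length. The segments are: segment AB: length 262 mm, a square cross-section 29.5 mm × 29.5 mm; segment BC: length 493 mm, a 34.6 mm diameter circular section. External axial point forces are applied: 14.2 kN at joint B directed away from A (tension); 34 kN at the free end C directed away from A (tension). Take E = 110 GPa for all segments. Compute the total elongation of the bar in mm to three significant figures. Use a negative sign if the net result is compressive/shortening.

Internal axial forces (sectioning from the free end, tension +): N_BC = 34 kN, N_AB = 48.2 kN.
A_AB = 870.2 mm².
A_BC = 940.2 mm².
δ_AB = 48200·262/(870.2·110000) = 0.1319 mm
δ_BC = 34000·493/(940.2·110000) = 0.1621 mm
δ = Σδ_i = 0.294 mm.

0.294 mm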